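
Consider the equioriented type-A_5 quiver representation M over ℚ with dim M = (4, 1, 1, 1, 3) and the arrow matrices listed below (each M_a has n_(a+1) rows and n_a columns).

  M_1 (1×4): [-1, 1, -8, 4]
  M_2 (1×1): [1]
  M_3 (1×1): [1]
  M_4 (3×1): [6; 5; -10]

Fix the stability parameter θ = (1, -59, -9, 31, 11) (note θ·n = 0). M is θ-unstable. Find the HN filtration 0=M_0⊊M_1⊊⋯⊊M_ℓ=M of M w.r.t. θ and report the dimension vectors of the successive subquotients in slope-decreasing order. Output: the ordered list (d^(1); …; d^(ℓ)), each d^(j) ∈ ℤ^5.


Interval decomposition of M: I[1,1]^3, I[1,5], I[5,5]^2.
HN type (ℓ=5): μ^(1)=21; μ^(2)=11; μ^(3)=1; μ^(4)=-9; μ^(5)=-29

((0, 0, 0, 1, 1); (0, 0, 0, 0, 2); (3, 0, 0, 0, 0); (0, 0, 1, 0, 0); (1, 1, 0, 0, 0))


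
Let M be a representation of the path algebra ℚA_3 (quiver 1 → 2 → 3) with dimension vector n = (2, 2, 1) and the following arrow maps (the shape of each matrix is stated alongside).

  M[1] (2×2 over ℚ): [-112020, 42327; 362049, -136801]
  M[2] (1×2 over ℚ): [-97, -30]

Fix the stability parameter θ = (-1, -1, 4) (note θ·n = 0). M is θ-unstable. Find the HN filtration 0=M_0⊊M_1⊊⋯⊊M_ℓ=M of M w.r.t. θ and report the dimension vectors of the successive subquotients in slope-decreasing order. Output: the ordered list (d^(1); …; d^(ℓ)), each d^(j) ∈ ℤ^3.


Via rank(M_{q-1}∘⋯∘M_p): M ≅ I[1,2], I[1,3].
μ_θ-semistable layers: μ^(1)=4; μ^(2)=-1

((0, 0, 1); (2, 2, 0))


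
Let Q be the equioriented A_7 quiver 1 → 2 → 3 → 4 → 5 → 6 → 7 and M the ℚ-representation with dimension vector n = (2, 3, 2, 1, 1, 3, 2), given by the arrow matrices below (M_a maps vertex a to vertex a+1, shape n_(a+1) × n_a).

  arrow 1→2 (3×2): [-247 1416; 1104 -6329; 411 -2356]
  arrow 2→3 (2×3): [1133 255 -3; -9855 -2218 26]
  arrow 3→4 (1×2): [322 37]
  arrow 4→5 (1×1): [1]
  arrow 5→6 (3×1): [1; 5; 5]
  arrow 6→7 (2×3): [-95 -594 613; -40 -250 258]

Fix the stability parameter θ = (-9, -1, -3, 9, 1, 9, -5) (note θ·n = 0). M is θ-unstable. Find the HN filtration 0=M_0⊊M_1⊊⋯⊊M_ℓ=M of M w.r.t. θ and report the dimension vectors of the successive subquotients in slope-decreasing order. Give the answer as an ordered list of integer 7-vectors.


Barcode: M ≅ I[1,3], I[1,6], I[2,2], I[6,7]^2. HN layers by μ_θ (6 steps, strictly decreasing):
  μ^(1)=9; μ^(2)=5; μ^(3)=2; μ^(4)=-1; μ^(5)=-2; μ^(6)=-9

((0, 0, 0, 0, 0, 1, 0); (0, 0, 0, 1, 1, 0, 0); (0, 0, 0, 0, 0, 2, 2); (0, 1, 0, 0, 0, 0, 0); (0, 2, 2, 0, 0, 0, 0); (2, 0, 0, 0, 0, 0, 0))


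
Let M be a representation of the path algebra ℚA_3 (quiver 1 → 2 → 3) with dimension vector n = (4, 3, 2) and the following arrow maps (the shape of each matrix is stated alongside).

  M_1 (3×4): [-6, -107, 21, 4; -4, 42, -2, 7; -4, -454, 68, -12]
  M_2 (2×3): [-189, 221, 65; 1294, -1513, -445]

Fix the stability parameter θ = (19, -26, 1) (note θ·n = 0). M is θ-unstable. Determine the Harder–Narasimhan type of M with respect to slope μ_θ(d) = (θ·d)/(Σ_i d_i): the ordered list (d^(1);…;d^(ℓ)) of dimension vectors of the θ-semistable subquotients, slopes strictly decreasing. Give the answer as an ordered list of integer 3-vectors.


Interval decomposition of M: I[1,1], I[1,2], I[1,3]^2.
HN type (ℓ=3): μ^(1)=19; μ^(2)=1; μ^(3)=-7/2

((1, 0, 0); (0, 0, 2); (3, 3, 0))


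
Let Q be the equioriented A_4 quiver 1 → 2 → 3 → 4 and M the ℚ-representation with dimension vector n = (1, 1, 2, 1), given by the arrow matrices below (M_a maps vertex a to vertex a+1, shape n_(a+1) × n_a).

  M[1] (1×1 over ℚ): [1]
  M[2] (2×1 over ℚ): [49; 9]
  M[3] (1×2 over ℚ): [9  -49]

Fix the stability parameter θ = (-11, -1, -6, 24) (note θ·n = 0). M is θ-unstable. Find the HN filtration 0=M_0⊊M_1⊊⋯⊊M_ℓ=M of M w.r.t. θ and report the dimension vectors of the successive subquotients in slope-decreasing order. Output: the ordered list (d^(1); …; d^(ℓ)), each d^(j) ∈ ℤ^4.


Via rank(M_{q-1}∘⋯∘M_p): M ≅ I[1,3], I[3,4].
μ_θ-semistable layers: μ^(1)=24; μ^(2)=-7/2; μ^(3)=-6; μ^(4)=-11

((0, 0, 0, 1); (0, 1, 1, 0); (0, 0, 1, 0); (1, 0, 0, 0))


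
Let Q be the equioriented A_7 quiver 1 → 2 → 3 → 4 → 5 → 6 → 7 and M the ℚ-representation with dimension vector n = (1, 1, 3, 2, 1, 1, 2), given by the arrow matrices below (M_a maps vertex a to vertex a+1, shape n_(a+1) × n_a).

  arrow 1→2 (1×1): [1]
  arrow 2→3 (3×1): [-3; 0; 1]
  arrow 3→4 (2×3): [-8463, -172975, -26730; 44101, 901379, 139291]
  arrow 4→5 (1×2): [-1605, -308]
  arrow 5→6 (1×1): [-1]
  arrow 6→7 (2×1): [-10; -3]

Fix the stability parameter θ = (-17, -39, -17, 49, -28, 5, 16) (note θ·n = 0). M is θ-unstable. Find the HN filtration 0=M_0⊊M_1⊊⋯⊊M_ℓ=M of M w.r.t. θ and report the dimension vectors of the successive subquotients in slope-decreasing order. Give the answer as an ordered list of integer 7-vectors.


Interval decomposition of M: I[1,7], I[3,3], I[3,4], I[7,7].
HN type (ℓ=5): μ^(1)=49; μ^(2)=16; μ^(3)=26/3; μ^(4)=-17; μ^(5)=-28

((0, 0, 0, 1, 0, 0, 0); (0, 0, 0, 0, 0, 0, 2); (0, 0, 0, 1, 1, 1, 0); (0, 0, 3, 0, 0, 0, 0); (1, 1, 0, 0, 0, 0, 0))


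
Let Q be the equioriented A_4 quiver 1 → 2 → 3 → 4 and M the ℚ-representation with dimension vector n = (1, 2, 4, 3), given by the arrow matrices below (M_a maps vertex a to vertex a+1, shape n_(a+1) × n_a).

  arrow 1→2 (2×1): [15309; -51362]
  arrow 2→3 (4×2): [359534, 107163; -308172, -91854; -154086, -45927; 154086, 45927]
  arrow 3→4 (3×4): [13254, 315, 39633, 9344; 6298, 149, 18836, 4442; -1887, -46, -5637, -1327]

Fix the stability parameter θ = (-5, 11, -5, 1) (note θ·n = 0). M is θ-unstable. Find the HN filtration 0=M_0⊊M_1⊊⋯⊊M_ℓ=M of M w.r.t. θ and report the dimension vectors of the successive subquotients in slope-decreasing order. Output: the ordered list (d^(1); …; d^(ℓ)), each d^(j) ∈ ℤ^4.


Interval decomposition of M: I[1,2], I[2,4], I[3,3], I[3,4]^2.
HN type (ℓ=4): μ^(1)=11; μ^(2)=7/3; μ^(3)=1; μ^(4)=-5

((0, 1, 0, 0); (0, 1, 1, 1); (0, 0, 0, 2); (1, 0, 3, 0))


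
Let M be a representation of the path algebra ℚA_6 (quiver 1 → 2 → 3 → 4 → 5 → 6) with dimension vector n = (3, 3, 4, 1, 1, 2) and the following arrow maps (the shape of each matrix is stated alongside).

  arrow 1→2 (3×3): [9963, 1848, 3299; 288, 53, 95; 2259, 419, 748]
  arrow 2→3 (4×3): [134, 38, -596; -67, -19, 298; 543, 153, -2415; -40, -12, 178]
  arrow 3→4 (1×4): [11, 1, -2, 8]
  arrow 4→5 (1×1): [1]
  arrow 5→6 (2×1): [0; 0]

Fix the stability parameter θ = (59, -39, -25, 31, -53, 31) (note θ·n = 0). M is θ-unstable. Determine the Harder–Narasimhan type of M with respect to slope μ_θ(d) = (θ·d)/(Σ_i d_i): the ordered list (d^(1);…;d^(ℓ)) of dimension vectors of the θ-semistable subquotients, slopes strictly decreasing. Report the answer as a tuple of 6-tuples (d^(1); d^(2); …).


Barcode: M ≅ I[1,1], I[1,2], I[1,5], I[2,3], I[3,3]^2, I[6,6]^2. HN layers by μ_θ (6 steps, strictly decreasing):
  μ^(1)=59; μ^(2)=31; μ^(3)=10; μ^(4)=-27/5; μ^(5)=-25; μ^(6)=-39

((1, 0, 0, 0, 0, 0); (0, 0, 0, 0, 0, 2); (1, 1, 0, 0, 0, 0); (1, 1, 1, 1, 1, 0); (0, 0, 3, 0, 0, 0); (0, 1, 0, 0, 0, 0))


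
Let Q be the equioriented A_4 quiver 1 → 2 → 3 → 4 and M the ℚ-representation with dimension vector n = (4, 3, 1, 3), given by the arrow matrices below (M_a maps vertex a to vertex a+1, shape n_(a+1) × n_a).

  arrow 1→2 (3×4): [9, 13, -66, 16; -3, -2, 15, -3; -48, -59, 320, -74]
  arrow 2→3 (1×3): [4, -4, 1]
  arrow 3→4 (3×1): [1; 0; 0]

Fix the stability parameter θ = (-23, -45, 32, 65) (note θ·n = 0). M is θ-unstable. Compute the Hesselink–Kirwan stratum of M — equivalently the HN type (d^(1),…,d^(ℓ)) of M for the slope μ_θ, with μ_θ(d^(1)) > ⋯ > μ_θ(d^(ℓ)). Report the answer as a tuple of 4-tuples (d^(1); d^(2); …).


Interval decomposition of M: I[1,1], I[1,2]^2, I[1,4], I[4,4]^2.
HN type (ℓ=4): μ^(1)=65; μ^(2)=32; μ^(3)=-23; μ^(4)=-34

((0, 0, 0, 3); (0, 0, 1, 0); (1, 0, 0, 0); (3, 3, 0, 0))


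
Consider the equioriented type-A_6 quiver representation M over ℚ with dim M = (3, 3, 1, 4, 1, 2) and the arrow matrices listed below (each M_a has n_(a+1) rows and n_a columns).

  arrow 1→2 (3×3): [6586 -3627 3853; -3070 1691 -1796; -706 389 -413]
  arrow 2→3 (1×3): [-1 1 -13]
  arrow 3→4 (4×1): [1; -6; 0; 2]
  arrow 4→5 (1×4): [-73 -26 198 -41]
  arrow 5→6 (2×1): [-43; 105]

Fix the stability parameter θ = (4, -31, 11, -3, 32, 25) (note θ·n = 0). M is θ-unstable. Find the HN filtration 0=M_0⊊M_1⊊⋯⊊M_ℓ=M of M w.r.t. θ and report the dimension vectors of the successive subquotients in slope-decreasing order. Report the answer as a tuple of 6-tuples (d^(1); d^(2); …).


Barcode: M ≅ I[1,2]^2, I[1,6], I[4,4]^3, I[6,6]. HN layers by μ_θ (5 steps, strictly decreasing):
  μ^(1)=57/2; μ^(2)=25; μ^(3)=4; μ^(4)=-3; μ^(5)=-27/2

((0, 0, 0, 0, 1, 1); (0, 0, 0, 0, 0, 1); (0, 0, 1, 1, 0, 0); (0, 0, 0, 3, 0, 0); (3, 3, 0, 0, 0, 0))


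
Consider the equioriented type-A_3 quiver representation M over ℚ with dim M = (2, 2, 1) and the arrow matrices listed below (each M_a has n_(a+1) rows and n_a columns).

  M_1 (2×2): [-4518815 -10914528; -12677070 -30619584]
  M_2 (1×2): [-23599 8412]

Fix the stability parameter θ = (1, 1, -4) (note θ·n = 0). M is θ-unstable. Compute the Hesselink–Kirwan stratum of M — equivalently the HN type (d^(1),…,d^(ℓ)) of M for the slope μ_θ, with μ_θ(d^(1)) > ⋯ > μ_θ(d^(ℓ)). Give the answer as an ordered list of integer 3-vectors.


Interval decomposition of M: I[1,1], I[1,3], I[2,2].
HN type (ℓ=2): μ^(1)=1; μ^(2)=-2/3

((1, 1, 0); (1, 1, 1))


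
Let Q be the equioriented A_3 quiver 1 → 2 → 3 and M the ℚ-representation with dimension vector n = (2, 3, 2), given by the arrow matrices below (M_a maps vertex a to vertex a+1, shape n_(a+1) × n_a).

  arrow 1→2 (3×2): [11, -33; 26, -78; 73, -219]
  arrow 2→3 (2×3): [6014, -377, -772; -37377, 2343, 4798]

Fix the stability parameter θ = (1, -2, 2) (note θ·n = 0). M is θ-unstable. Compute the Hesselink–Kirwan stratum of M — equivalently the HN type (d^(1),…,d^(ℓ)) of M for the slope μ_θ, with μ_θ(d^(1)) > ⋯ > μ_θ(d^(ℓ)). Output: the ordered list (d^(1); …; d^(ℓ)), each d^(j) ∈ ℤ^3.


Interval decomposition of M: I[1,1], I[1,3], I[2,2], I[2,3].
HN type (ℓ=4): μ^(1)=2; μ^(2)=1; μ^(3)=-1/2; μ^(4)=-2

((0, 0, 2); (1, 0, 0); (1, 1, 0); (0, 2, 0))


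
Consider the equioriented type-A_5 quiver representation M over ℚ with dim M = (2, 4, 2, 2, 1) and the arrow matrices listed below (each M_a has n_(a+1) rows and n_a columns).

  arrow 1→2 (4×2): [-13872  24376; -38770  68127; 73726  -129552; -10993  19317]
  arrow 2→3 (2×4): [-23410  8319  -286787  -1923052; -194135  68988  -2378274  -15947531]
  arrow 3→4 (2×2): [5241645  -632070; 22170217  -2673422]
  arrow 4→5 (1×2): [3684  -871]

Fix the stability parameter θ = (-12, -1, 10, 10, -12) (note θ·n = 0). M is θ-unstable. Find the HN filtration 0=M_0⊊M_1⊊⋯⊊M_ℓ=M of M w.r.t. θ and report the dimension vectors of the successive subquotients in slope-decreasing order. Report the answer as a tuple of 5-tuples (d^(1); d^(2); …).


Interval decomposition of M: I[1,3], I[1,5], I[2,2]^2, I[4,4].
HN type (ℓ=4): μ^(1)=10; μ^(2)=8/3; μ^(3)=-1; μ^(4)=-12

((0, 0, 1, 1, 0); (0, 0, 1, 1, 1); (0, 4, 0, 0, 0); (2, 0, 0, 0, 0))


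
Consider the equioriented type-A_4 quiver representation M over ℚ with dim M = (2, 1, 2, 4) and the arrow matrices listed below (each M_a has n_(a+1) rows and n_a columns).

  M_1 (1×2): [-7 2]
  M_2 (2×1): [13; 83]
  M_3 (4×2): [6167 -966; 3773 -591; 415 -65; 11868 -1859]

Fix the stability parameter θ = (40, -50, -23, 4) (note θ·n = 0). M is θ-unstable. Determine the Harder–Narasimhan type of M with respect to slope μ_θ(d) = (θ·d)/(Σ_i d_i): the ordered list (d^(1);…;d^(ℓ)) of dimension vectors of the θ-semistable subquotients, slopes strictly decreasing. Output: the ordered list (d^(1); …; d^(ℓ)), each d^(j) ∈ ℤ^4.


Via rank(M_{q-1}∘⋯∘M_p): M ≅ I[1,1], I[1,4], I[3,4], I[4,4]^2.
μ_θ-semistable layers: μ^(1)=40; μ^(2)=4; μ^(3)=-11; μ^(4)=-23

((1, 0, 0, 0); (0, 0, 0, 4); (1, 1, 1, 0); (0, 0, 1, 0))


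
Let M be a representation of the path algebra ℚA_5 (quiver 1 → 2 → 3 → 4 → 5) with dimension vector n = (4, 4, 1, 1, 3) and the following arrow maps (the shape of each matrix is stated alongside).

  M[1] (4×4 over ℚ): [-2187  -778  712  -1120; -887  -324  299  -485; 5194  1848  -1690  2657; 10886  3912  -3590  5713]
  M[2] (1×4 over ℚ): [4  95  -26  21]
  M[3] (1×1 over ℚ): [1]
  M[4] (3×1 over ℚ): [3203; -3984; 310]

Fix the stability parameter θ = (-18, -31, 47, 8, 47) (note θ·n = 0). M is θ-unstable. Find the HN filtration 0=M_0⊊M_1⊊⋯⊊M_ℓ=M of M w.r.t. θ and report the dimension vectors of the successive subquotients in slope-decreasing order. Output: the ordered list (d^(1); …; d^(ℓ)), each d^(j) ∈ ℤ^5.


Via rank(M_{q-1}∘⋯∘M_p): M ≅ I[1,1], I[1,2]^2, I[1,5], I[2,2], I[5,5]^2.
μ_θ-semistable layers: μ^(1)=47; μ^(2)=55/2; μ^(3)=-18; μ^(4)=-49/2; μ^(5)=-31

((0, 0, 0, 0, 3); (0, 0, 1, 1, 0); (1, 0, 0, 0, 0); (3, 3, 0, 0, 0); (0, 1, 0, 0, 0))


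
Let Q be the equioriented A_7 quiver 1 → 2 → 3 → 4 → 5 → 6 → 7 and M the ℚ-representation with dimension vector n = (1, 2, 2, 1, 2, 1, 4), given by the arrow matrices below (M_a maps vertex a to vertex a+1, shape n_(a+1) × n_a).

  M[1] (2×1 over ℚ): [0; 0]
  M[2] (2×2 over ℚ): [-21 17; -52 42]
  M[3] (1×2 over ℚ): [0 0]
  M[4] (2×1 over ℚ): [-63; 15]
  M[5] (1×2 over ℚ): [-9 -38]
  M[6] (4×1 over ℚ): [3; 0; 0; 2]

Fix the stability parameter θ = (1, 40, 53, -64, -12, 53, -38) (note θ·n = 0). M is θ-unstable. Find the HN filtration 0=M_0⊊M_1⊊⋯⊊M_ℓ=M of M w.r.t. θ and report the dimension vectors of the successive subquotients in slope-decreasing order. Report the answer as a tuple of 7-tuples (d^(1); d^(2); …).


Via rank(M_{q-1}∘⋯∘M_p): M ≅ I[1,1], I[2,3]^2, I[4,7], I[5,5], I[7,7]^3.
μ_θ-semistable layers: μ^(1)=53; μ^(2)=40; μ^(3)=15/2; μ^(4)=1; μ^(5)=-12; μ^(6)=-38; μ^(7)=-64

((0, 0, 2, 0, 0, 0, 0); (0, 2, 0, 0, 0, 0, 0); (0, 0, 0, 0, 0, 1, 1); (1, 0, 0, 0, 0, 0, 0); (0, 0, 0, 0, 2, 0, 0); (0, 0, 0, 0, 0, 0, 3); (0, 0, 0, 1, 0, 0, 0))


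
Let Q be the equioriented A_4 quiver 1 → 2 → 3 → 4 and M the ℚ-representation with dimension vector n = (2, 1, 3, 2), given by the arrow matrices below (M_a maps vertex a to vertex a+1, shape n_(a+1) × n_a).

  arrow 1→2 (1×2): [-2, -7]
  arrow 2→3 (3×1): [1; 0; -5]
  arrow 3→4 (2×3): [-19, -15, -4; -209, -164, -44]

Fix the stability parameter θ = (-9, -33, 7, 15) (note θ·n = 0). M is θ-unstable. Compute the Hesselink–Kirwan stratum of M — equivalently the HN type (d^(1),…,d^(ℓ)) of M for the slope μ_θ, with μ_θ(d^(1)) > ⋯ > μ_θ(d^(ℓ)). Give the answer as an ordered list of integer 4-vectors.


Via rank(M_{q-1}∘⋯∘M_p): M ≅ I[1,1], I[1,4], I[3,3], I[3,4].
μ_θ-semistable layers: μ^(1)=15; μ^(2)=7; μ^(3)=-9; μ^(4)=-21

((0, 0, 0, 2); (0, 0, 3, 0); (1, 0, 0, 0); (1, 1, 0, 0))


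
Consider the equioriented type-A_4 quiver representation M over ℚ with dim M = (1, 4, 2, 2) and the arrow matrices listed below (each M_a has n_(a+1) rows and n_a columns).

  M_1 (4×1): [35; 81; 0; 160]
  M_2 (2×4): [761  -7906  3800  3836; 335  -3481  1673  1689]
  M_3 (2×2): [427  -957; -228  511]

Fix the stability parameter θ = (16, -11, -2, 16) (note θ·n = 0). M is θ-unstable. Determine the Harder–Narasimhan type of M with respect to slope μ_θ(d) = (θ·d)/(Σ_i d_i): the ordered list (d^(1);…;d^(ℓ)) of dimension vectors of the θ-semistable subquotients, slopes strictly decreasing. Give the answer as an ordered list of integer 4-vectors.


Via rank(M_{q-1}∘⋯∘M_p): M ≅ I[1,4], I[2,2]^2, I[2,4].
μ_θ-semistable layers: μ^(1)=16; μ^(2)=1; μ^(3)=-2; μ^(4)=-11

((0, 0, 0, 2); (1, 1, 1, 0); (0, 0, 1, 0); (0, 3, 0, 0))


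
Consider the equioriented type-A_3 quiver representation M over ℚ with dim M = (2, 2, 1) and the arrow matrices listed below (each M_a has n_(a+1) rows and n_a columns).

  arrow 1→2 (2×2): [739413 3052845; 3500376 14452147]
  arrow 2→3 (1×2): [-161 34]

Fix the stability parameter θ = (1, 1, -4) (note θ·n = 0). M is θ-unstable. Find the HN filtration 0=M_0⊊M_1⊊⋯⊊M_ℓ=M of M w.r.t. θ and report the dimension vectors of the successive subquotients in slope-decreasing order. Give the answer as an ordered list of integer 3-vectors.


Barcode: M ≅ I[1,2], I[1,3]. HN layers by μ_θ (2 steps, strictly decreasing):
  μ^(1)=1; μ^(2)=-2/3

((1, 1, 0); (1, 1, 1))


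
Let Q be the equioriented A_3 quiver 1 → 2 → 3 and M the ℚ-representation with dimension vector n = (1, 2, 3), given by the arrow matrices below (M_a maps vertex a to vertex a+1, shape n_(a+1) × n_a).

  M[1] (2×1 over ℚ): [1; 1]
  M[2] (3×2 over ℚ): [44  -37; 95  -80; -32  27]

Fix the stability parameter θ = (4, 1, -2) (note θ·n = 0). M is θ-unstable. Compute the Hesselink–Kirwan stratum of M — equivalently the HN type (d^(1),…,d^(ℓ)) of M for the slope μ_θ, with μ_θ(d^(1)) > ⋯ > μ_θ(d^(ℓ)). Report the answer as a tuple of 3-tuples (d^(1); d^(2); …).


Via rank(M_{q-1}∘⋯∘M_p): M ≅ I[1,3], I[2,3], I[3,3].
μ_θ-semistable layers: μ^(1)=1; μ^(2)=-1/2; μ^(3)=-2

((1, 1, 1); (0, 1, 1); (0, 0, 1))


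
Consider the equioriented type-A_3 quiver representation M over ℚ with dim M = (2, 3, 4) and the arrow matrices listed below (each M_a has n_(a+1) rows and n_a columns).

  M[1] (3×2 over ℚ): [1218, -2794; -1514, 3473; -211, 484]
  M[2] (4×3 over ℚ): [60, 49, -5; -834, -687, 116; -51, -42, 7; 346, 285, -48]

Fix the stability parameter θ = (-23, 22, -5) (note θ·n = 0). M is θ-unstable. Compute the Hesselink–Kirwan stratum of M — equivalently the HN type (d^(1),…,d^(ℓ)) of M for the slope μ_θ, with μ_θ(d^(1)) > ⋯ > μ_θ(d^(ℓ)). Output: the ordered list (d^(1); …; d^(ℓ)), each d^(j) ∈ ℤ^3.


Interval decomposition of M: I[1,3]^2, I[2,3], I[3,3].
HN type (ℓ=3): μ^(1)=17/2; μ^(2)=-5; μ^(3)=-23

((0, 3, 3); (0, 0, 1); (2, 0, 0))


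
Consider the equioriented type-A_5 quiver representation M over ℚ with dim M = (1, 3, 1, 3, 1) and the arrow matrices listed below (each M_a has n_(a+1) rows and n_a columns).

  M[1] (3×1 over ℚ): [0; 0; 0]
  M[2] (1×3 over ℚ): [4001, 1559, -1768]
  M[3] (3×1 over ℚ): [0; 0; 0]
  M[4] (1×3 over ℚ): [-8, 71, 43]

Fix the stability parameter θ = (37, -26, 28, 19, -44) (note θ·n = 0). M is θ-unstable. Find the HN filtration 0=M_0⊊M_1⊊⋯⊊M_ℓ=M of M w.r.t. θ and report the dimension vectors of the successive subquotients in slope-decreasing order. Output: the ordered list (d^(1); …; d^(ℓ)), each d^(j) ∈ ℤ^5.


Interval decomposition of M: I[1,1], I[2,2]^2, I[2,3], I[4,4]^2, I[4,5].
HN type (ℓ=5): μ^(1)=37; μ^(2)=28; μ^(3)=19; μ^(4)=-25/2; μ^(5)=-26

((1, 0, 0, 0, 0); (0, 0, 1, 0, 0); (0, 0, 0, 2, 0); (0, 0, 0, 1, 1); (0, 3, 0, 0, 0))


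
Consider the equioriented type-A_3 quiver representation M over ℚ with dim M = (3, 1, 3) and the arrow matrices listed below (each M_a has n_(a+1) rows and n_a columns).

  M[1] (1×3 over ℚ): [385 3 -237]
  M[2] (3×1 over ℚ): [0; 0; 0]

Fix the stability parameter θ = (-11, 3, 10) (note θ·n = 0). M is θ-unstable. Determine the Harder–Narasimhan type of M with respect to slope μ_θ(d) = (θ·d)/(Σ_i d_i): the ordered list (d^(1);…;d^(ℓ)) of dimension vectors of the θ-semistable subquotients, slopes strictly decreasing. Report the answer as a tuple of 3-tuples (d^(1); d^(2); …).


Via rank(M_{q-1}∘⋯∘M_p): M ≅ I[1,1]^2, I[1,2], I[3,3]^3.
μ_θ-semistable layers: μ^(1)=10; μ^(2)=3; μ^(3)=-11

((0, 0, 3); (0, 1, 0); (3, 0, 0))


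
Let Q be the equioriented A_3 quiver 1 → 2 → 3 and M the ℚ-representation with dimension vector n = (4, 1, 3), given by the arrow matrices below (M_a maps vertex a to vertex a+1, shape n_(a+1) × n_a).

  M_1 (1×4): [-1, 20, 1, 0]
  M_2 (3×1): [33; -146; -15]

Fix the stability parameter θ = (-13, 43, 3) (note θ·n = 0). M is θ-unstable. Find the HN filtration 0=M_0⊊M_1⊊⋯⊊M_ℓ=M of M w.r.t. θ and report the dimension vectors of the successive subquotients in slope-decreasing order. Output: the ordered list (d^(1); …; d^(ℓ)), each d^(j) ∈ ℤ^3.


Barcode: M ≅ I[1,1]^3, I[1,3], I[3,3]^2. HN layers by μ_θ (3 steps, strictly decreasing):
  μ^(1)=23; μ^(2)=3; μ^(3)=-13

((0, 1, 1); (0, 0, 2); (4, 0, 0))


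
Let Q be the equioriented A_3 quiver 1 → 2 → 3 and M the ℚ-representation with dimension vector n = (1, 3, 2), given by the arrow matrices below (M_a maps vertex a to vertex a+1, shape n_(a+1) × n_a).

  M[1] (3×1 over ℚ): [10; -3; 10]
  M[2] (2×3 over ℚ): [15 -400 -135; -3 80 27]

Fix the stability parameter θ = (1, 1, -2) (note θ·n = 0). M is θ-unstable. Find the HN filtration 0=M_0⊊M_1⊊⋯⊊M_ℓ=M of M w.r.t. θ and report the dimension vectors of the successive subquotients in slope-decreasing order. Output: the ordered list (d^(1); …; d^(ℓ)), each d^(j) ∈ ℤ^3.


Interval decomposition of M: I[1,2], I[2,2], I[2,3], I[3,3].
HN type (ℓ=3): μ^(1)=1; μ^(2)=-1/2; μ^(3)=-2

((1, 2, 0); (0, 1, 1); (0, 0, 1))


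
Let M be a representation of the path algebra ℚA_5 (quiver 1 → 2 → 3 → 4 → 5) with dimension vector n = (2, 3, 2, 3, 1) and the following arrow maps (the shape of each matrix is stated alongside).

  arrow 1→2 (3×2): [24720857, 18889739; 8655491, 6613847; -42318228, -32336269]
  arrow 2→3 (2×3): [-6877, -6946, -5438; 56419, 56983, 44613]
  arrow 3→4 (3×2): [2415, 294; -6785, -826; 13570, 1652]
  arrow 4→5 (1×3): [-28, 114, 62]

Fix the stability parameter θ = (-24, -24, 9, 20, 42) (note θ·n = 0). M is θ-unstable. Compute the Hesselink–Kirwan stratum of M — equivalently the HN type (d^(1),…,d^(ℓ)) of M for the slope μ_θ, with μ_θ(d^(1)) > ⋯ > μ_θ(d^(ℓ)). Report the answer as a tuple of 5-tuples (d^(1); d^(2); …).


Interval decomposition of M: I[1,3], I[1,5], I[2,2], I[4,4]^2.
HN type (ℓ=4): μ^(1)=42; μ^(2)=20; μ^(3)=9; μ^(4)=-24

((0, 0, 0, 0, 1); (0, 0, 0, 3, 0); (0, 0, 2, 0, 0); (2, 3, 0, 0, 0))


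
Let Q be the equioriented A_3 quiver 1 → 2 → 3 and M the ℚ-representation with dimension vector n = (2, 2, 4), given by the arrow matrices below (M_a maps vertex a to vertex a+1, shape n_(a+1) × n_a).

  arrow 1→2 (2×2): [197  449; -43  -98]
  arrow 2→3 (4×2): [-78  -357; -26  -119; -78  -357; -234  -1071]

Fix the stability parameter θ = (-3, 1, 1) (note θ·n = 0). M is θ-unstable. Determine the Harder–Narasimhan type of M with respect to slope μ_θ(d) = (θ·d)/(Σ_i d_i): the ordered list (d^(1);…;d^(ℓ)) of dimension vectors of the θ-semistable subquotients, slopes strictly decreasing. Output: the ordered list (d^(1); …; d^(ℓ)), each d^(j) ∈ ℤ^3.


Barcode: M ≅ I[1,2], I[1,3], I[3,3]^3. HN layers by μ_θ (2 steps, strictly decreasing):
  μ^(1)=1; μ^(2)=-3

((0, 2, 4); (2, 0, 0))


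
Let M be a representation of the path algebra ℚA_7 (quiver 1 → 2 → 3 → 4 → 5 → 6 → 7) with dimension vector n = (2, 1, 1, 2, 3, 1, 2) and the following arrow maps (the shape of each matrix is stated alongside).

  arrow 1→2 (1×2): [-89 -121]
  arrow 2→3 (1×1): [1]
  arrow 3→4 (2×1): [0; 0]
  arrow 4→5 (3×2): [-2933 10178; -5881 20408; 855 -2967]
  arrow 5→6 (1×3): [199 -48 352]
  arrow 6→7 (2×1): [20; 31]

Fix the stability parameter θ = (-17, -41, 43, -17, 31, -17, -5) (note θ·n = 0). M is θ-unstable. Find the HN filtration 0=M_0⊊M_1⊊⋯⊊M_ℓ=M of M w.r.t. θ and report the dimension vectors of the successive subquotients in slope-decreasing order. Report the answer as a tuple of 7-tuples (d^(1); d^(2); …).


Interval decomposition of M: I[1,1], I[1,3], I[4,5], I[4,7], I[5,5], I[7,7].
HN type (ℓ=6): μ^(1)=43; μ^(2)=31; μ^(3)=3; μ^(4)=-5; μ^(5)=-17; μ^(6)=-29

((0, 0, 1, 0, 0, 0, 0); (0, 0, 0, 0, 2, 0, 0); (0, 0, 0, 0, 1, 1, 1); (0, 0, 0, 0, 0, 0, 1); (1, 0, 0, 2, 0, 0, 0); (1, 1, 0, 0, 0, 0, 0))


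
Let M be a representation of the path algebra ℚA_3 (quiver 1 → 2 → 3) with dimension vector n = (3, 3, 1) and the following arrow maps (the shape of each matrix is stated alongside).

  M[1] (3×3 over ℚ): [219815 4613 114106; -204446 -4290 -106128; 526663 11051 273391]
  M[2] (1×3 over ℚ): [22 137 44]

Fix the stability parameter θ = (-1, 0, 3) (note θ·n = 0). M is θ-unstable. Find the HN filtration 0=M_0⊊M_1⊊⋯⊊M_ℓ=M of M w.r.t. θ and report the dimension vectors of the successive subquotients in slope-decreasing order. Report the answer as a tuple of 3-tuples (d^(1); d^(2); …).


Barcode: M ≅ I[1,1], I[1,2]^2, I[2,3]. HN layers by μ_θ (3 steps, strictly decreasing):
  μ^(1)=3; μ^(2)=0; μ^(3)=-1

((0, 0, 1); (0, 3, 0); (3, 0, 0))


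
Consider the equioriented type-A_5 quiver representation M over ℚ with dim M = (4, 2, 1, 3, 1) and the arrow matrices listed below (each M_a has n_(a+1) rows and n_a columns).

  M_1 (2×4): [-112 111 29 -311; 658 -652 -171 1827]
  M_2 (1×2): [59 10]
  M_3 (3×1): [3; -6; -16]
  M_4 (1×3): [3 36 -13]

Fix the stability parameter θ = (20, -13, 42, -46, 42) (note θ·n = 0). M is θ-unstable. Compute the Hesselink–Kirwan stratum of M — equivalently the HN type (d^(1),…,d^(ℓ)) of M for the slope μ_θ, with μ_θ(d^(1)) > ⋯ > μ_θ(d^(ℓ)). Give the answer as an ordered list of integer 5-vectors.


Interval decomposition of M: I[1,1]^2, I[1,2], I[1,5], I[4,4]^2.
HN type (ℓ=5): μ^(1)=42; μ^(2)=20; μ^(3)=7/2; μ^(4)=3/4; μ^(5)=-46

((0, 0, 0, 0, 1); (2, 0, 0, 0, 0); (1, 1, 0, 0, 0); (1, 1, 1, 1, 0); (0, 0, 0, 2, 0))


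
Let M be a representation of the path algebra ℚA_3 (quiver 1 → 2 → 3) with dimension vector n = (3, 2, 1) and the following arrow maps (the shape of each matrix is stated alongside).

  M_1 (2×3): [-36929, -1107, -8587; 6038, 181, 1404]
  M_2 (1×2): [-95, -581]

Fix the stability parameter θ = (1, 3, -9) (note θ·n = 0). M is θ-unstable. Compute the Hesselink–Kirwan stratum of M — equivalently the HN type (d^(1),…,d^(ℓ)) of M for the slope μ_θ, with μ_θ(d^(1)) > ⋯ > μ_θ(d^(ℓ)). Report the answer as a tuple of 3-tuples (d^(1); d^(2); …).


Interval decomposition of M: I[1,1], I[1,2], I[1,3].
HN type (ℓ=3): μ^(1)=3; μ^(2)=1; μ^(3)=-5/3

((0, 1, 0); (2, 0, 0); (1, 1, 1))


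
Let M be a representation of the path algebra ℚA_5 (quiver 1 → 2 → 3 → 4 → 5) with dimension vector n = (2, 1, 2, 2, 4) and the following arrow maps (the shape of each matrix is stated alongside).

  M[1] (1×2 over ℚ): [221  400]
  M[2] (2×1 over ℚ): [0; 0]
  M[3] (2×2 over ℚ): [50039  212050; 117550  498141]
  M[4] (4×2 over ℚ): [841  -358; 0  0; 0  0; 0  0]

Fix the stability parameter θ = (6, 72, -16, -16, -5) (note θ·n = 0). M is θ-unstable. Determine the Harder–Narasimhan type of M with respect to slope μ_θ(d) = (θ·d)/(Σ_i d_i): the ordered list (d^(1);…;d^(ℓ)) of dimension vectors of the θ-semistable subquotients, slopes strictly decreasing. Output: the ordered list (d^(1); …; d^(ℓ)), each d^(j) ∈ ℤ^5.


Barcode: M ≅ I[1,1], I[1,2], I[3,4], I[3,5], I[5,5]^3. HN layers by μ_θ (4 steps, strictly decreasing):
  μ^(1)=72; μ^(2)=6; μ^(3)=-5; μ^(4)=-16

((0, 1, 0, 0, 0); (2, 0, 0, 0, 0); (0, 0, 0, 0, 4); (0, 0, 2, 2, 0))


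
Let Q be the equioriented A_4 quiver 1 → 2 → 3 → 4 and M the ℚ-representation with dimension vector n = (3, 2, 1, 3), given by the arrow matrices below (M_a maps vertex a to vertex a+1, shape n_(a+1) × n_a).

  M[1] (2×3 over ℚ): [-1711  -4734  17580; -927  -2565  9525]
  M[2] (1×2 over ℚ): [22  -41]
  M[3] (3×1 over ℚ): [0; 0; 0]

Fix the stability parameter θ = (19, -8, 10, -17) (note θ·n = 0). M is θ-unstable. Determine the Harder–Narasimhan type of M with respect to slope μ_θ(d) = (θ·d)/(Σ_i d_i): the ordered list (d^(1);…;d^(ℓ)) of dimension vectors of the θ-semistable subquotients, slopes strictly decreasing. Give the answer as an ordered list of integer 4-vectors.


Interval decomposition of M: I[1,1], I[1,2], I[1,3], I[4,4]^3.
HN type (ℓ=4): μ^(1)=19; μ^(2)=10; μ^(3)=11/2; μ^(4)=-17

((1, 0, 0, 0); (0, 0, 1, 0); (2, 2, 0, 0); (0, 0, 0, 3))


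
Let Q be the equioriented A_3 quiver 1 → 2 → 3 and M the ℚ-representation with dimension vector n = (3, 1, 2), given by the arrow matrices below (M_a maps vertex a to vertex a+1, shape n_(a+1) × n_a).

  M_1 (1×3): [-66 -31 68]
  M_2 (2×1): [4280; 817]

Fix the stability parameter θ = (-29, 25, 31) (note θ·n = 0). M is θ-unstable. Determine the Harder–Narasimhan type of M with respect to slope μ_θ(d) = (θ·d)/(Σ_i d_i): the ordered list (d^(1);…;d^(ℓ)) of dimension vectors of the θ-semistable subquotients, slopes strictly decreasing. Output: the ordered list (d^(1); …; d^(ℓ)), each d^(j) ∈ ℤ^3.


Interval decomposition of M: I[1,1]^2, I[1,3], I[3,3].
HN type (ℓ=3): μ^(1)=31; μ^(2)=25; μ^(3)=-29

((0, 0, 2); (0, 1, 0); (3, 0, 0))


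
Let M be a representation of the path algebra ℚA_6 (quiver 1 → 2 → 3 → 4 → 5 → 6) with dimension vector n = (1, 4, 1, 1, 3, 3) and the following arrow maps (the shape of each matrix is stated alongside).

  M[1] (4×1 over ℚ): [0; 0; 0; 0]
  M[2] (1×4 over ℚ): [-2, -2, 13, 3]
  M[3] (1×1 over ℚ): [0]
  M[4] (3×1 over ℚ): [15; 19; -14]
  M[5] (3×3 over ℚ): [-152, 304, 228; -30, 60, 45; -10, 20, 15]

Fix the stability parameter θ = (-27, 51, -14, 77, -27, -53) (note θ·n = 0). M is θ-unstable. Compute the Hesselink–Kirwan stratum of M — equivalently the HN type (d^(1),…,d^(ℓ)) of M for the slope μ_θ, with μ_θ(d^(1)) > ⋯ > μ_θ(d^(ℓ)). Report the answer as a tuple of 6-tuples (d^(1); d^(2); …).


Barcode: M ≅ I[1,1], I[2,2]^3, I[2,3], I[4,6], I[5,5]^2, I[6,6]^2. HN layers by μ_θ (5 steps, strictly decreasing):
  μ^(1)=51; μ^(2)=37/2; μ^(3)=-1; μ^(4)=-27; μ^(5)=-53

((0, 3, 0, 0, 0, 0); (0, 1, 1, 0, 0, 0); (0, 0, 0, 1, 1, 1); (1, 0, 0, 0, 2, 0); (0, 0, 0, 0, 0, 2))


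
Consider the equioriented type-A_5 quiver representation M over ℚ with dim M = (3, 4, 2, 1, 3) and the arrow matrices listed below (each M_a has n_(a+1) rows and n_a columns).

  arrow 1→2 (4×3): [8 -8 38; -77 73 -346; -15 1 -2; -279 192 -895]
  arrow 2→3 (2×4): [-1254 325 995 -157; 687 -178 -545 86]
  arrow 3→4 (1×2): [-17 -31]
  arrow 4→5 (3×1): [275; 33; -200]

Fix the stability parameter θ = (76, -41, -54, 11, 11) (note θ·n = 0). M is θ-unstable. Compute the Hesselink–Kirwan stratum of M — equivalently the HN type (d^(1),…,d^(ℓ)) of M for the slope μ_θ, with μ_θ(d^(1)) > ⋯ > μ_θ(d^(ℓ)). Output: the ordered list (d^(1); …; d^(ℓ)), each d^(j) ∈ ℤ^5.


Interval decomposition of M: I[1,2], I[1,3], I[1,5], I[2,2], I[5,5]^2.
HN type (ℓ=4): μ^(1)=35/2; μ^(2)=11; μ^(3)=-19/3; μ^(4)=-41

((1, 1, 0, 0, 0); (0, 0, 0, 1, 3); (2, 2, 2, 0, 0); (0, 1, 0, 0, 0))


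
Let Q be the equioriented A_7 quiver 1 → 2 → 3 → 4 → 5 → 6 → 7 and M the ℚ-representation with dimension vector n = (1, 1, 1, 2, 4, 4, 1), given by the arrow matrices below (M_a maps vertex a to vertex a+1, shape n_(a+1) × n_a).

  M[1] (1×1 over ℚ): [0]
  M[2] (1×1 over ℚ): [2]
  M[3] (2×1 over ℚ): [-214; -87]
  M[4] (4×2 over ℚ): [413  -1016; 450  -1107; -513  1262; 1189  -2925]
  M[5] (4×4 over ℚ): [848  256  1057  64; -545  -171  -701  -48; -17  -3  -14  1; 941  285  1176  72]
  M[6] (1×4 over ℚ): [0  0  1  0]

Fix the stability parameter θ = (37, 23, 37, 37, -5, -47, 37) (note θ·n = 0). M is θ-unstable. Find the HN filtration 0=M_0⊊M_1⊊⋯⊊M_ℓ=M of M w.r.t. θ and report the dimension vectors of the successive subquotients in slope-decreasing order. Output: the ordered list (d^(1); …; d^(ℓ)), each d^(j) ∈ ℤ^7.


Via rank(M_{q-1}∘⋯∘M_p): M ≅ I[1,1], I[2,6], I[4,6], I[5,6], I[5,7].
μ_θ-semistable layers: μ^(1)=37; μ^(2)=9; μ^(3)=-5; μ^(4)=-26

((1, 0, 0, 0, 0, 0, 1); (0, 1, 1, 1, 1, 1, 0); (0, 0, 0, 1, 1, 1, 0); (0, 0, 0, 0, 2, 2, 0))


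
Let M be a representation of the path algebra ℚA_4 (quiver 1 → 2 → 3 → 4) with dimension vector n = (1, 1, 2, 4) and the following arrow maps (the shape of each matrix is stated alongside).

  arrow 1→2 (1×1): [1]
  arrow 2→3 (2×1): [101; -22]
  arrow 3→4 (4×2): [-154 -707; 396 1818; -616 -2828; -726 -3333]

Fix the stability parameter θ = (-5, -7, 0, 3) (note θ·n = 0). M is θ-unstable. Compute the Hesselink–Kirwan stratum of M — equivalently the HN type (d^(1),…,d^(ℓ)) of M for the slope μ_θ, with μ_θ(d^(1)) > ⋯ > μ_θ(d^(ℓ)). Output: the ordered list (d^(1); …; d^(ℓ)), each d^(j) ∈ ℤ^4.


Via rank(M_{q-1}∘⋯∘M_p): M ≅ I[1,3], I[3,4], I[4,4]^3.
μ_θ-semistable layers: μ^(1)=3; μ^(2)=0; μ^(3)=-6

((0, 0, 0, 4); (0, 0, 2, 0); (1, 1, 0, 0))


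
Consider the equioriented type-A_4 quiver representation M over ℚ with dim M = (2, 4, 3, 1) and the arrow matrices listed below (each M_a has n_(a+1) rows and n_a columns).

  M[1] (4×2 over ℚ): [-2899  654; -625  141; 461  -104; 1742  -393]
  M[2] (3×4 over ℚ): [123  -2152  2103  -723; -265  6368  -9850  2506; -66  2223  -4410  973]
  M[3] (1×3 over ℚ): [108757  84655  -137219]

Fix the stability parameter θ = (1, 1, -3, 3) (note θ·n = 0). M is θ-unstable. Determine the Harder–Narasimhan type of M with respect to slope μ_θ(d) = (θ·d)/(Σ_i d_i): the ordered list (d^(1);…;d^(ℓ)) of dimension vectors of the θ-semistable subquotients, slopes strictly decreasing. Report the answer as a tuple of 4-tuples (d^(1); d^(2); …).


Barcode: M ≅ I[1,3], I[1,4], I[2,2], I[2,3]. HN layers by μ_θ (4 steps, strictly decreasing):
  μ^(1)=3; μ^(2)=1; μ^(3)=-1/3; μ^(4)=-1

((0, 0, 0, 1); (0, 1, 0, 0); (2, 2, 2, 0); (0, 1, 1, 0))


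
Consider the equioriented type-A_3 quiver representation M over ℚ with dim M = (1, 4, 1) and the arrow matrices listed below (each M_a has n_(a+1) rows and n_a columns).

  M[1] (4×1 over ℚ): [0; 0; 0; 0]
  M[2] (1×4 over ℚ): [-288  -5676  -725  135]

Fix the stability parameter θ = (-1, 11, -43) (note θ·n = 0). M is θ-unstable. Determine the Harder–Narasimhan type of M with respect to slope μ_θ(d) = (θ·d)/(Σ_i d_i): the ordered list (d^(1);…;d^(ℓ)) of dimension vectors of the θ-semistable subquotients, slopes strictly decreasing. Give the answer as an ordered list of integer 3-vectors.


Via rank(M_{q-1}∘⋯∘M_p): M ≅ I[1,1], I[2,2]^3, I[2,3].
μ_θ-semistable layers: μ^(1)=11; μ^(2)=-1; μ^(3)=-16

((0, 3, 0); (1, 0, 0); (0, 1, 1))


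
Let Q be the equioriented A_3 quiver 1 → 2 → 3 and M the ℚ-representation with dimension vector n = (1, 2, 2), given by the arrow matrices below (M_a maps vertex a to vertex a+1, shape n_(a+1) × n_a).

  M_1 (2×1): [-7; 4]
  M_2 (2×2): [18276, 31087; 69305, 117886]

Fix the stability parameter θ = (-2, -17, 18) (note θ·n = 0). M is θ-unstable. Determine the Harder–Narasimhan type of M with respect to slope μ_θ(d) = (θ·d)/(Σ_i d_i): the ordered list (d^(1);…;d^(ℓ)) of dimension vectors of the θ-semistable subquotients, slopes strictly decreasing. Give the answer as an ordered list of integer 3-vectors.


Interval decomposition of M: I[1,3], I[2,3].
HN type (ℓ=3): μ^(1)=18; μ^(2)=-19/2; μ^(3)=-17

((0, 0, 2); (1, 1, 0); (0, 1, 0))


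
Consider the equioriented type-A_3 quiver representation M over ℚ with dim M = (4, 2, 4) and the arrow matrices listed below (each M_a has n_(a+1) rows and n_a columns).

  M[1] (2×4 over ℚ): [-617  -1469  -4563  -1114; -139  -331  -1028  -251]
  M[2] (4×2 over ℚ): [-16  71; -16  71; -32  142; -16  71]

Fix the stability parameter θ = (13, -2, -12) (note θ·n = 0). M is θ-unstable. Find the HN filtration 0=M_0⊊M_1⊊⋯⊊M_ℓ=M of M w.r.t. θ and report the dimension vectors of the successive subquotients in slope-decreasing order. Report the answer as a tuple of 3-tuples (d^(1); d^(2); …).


Barcode: M ≅ I[1,1]^2, I[1,2], I[1,3], I[3,3]^3. HN layers by μ_θ (4 steps, strictly decreasing):
  μ^(1)=13; μ^(2)=11/2; μ^(3)=-1/3; μ^(4)=-12

((2, 0, 0); (1, 1, 0); (1, 1, 1); (0, 0, 3))


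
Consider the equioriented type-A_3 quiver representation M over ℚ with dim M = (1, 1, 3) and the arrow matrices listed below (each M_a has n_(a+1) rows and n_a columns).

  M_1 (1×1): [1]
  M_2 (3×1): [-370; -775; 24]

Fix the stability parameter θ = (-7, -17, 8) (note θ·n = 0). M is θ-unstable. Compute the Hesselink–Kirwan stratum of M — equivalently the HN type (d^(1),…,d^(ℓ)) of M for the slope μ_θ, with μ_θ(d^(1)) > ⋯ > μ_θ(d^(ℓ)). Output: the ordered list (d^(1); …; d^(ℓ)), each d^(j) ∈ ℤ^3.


Interval decomposition of M: I[1,3], I[3,3]^2.
HN type (ℓ=2): μ^(1)=8; μ^(2)=-12

((0, 0, 3); (1, 1, 0))


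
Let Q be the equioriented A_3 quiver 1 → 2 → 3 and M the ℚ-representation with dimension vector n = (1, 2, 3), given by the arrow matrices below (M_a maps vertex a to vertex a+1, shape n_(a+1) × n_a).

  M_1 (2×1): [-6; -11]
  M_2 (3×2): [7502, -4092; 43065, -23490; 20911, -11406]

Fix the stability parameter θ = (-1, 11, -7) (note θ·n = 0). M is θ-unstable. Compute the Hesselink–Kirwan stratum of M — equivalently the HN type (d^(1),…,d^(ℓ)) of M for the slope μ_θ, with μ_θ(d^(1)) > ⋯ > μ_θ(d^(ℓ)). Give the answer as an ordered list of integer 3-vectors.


Interval decomposition of M: I[1,2], I[2,3], I[3,3]^2.
HN type (ℓ=4): μ^(1)=11; μ^(2)=2; μ^(3)=-1; μ^(4)=-7

((0, 1, 0); (0, 1, 1); (1, 0, 0); (0, 0, 2))


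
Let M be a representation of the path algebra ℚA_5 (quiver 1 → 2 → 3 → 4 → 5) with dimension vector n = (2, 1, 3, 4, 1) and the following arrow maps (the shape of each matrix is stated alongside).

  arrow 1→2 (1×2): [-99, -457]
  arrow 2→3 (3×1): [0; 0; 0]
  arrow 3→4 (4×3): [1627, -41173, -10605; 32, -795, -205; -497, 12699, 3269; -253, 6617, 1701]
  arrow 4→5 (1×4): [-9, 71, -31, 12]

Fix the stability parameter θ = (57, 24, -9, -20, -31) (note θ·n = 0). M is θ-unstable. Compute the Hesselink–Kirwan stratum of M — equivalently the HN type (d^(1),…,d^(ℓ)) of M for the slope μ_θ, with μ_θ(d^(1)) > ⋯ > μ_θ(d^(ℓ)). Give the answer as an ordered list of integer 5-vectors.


Barcode: M ≅ I[1,1], I[1,2], I[3,4]^2, I[3,5], I[4,4]. HN layers by μ_θ (4 steps, strictly decreasing):
  μ^(1)=57; μ^(2)=81/2; μ^(3)=-29/2; μ^(4)=-20

((1, 0, 0, 0, 0); (1, 1, 0, 0, 0); (0, 0, 2, 2, 0); (0, 0, 1, 2, 1))


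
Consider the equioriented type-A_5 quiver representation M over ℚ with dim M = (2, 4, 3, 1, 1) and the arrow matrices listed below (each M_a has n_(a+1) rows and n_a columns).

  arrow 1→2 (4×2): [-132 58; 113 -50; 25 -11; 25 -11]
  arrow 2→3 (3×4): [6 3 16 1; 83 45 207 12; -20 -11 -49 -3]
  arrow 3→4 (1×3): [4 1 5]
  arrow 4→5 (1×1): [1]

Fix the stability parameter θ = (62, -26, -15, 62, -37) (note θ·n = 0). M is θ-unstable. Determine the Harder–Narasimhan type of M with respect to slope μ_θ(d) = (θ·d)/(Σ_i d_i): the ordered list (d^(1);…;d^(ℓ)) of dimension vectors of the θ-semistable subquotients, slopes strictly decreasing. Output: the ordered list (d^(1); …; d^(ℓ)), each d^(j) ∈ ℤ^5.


Interval decomposition of M: I[1,3], I[1,5], I[2,2], I[2,3].
HN type (ℓ=4): μ^(1)=25/2; μ^(2)=7; μ^(3)=-15; μ^(4)=-26

((0, 0, 0, 1, 1); (2, 2, 2, 0, 0); (0, 0, 1, 0, 0); (0, 2, 0, 0, 0))


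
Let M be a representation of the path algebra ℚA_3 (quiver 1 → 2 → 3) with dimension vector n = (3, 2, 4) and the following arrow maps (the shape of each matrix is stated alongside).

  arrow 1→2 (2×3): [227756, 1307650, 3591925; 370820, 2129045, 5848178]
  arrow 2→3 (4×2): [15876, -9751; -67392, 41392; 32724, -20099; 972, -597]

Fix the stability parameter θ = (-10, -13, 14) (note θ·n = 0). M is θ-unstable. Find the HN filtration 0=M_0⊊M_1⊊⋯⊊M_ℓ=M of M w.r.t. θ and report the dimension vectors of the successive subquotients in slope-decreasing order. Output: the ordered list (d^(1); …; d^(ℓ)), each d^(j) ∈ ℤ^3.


Via rank(M_{q-1}∘⋯∘M_p): M ≅ I[1,1], I[1,2], I[1,3], I[3,3]^3.
μ_θ-semistable layers: μ^(1)=14; μ^(2)=-10; μ^(3)=-23/2

((0, 0, 4); (1, 0, 0); (2, 2, 0))
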